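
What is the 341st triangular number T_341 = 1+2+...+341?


n(n+1)/2 = 341×342/2 = 116622/2 = 58311

Σk = 58311


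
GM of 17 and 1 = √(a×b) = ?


GM = √(17×1) = √17 = 4.1231

GM = 4.1231


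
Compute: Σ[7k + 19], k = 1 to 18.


Σ(7k+19) = 7·Σk + 19·n
= 7·171 + 19·18
= 1197 + 342 = 1539

Σ = 1539


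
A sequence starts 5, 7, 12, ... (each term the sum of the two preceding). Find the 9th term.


Computing iteratively: 5, 7, 12, 19, 31, 50, 81, 131, 212
a_9 = 212

a_9 = 212


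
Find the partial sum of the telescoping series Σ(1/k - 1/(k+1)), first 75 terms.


Telescoping: adjacent terms cancel.
= 1/1 - 1/76
= 1 - 1/76 = 75/76

Sum = 75/76


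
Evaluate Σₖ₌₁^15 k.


n(n+1)/2 = 15×16/2 = 240/2 = 120

Σk = 120


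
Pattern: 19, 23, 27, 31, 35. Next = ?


Pattern: arithmetic (d=4)
Terms: 19, 23, 27, 31, 35
Next term = 39

Next term = 39


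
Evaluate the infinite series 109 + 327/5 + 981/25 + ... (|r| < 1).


S∞ = a₁/(1-r) = 109/(1 - 3/5)
= 109/(2/5)
= 545/2

S∞ = 545/2


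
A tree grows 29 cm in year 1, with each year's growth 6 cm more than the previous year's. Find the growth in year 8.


aₙ = a₁ + (n-1)d
= 29 + (8-1)×6
= 29 + 42
= 71

a_8 = 71


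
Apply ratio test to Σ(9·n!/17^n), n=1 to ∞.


aₙ = 9·n!/17^n
a_{n+1}/aₙ = (n+1)!/17^(n+1) × 17^n/n!  (constant 9 cancels)
= (n+1)/17
L = lim(n→∞) (n+1)/17 = ∞
L > 1 → series DIVERGES

Diverges (ratio test: L = ∞ > 1)


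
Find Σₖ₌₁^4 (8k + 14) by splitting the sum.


Σ(8k+14) = 8·Σk + 14·n
= 8·10 + 14·4
= 80 + 56 = 136

Σ = 136


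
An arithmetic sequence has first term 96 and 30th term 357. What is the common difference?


d = (aₙ - a₁)/(n-1)
= (357 - 96)/(30-1)
= 261/29 = 9

d = 9


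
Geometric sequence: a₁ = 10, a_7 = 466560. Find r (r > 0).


r^(n-1) = aₙ/a₁
r^6 = 466560/10 = 46656
r = 46656^(1/6)
= ±6; taking r > 0 gives r = 6

r = 6


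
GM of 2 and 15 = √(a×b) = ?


GM = √(2×15) = √30 = 5.4772

GM = 5.4772


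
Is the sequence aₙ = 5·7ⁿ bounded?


aₙ = 5·7ⁿ → as n→∞, aₙ→∞ (since base 7 > 1)
No finite upper bound exists
The sequence is UNBOUNDED

Unbounded (aₙ → ∞ as n → ∞)


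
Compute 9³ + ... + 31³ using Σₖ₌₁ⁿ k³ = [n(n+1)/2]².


Σₖ₌9^31 k³ = [31·32/2]² − [8·9/2]²
= 246016 − 1296 = 244720

Σk³ = 244720


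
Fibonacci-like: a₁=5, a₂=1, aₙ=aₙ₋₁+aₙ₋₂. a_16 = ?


Computing iteratively: 5, 1, 6, 7, 13, 20, 33, 53, 86, 139, 225, 364, ...
a_16 = 2495

a_16 = 2495


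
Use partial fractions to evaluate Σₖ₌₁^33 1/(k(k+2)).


1/(k(k+2)) = (1/2)·(1/k - 1/(k+2)) (partial fractions)
Telescoping: Σ = (1/2)·(1 + 1/2 - 1/34 - 1/35) = 429/595

Sum = 429/595


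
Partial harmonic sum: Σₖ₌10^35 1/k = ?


Σₖ₌10^35 1/k = 1/10 + 1/11 + 1/12 + ... + 1/35
= 2471388351727/1875370816800
≈ 1.3178

Sum = 2471388351727/1875370816800 ≈ 1.3178


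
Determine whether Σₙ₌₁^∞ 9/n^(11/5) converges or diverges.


p-series test: Σ c/n^p converges if p > 1, diverges if p ≤ 1 (constant c > 0 doesn't affect convergence).
p = 11/5
11/5 > 1 → CONVERGES

Converges (p = 11/5 > 1)


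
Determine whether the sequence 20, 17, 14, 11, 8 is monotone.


Differences: -3, -3, -3, -3
All differences < 0 → strictly DECREASING

Monotonically decreasing


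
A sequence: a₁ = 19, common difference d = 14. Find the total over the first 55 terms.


aₙ = 19 + (55-1)×14 = 775
Sₙ = n(a₁+aₙ)/2 = 55×(19+775)/2
= 55×794/2 = 21835

S_55 = 21835


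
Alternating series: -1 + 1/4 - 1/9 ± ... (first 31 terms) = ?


S = -1 + 1/4 - 1/9 + 1/16 - 1/25 + 1/36 - 1/49 + 1/64 ± ...
= -0.823
(Full series converges to -π²/12 ≈ -0.8225)

S_31 = -0.823


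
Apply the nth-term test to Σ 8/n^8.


lim(n→∞) 8/n^8 = 0
lim aₙ = 0 → nth-term test is INCONCLUSIVE
(Need other tests; this is actually a convergent p-series with p=8 > 1)

Inconclusive (lim aₙ = 0; need another test)


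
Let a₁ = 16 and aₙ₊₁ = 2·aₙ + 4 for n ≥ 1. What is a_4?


Computing step by step:
a_1 = 16
a_2 = 36
a_3 = 76
a_4 = 156


a_4 = 156


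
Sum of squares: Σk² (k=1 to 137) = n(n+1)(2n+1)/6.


n = 137
n(n+1)(2n+1)/6 = 137×138×275/6
= 5199150/6 = 866525

Σk² = 866525


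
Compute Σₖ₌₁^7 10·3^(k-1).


Sₙ = 10×(3^7 - 1)/(3 - 1)
= 10×(2187 - 1)/2
= 10×2186/2
= 10930

S_7 = 10930


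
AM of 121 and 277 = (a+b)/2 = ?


AM = (121 + 277)/2 = 398/2 = 199

AM = 199


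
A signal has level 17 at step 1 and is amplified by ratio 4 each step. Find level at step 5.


aₙ = a₁·r^(n-1)
= 17×4^4
= 17×256
= 4352

a_5 = 4352


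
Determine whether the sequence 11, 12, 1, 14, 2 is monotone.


Differences: 1, -11, 13, -12
Difference at position 1 is +1 (> 0) but position 2 is -11 (< 0) — sequence both rises and falls
→ NOT monotonic

Not monotonic


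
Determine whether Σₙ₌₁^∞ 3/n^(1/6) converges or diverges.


p-series test: Σ c/n^p converges if p > 1, diverges if p ≤ 1 (constant c > 0 doesn't affect convergence).
p = 1/6
1/6 ≤ 1 → DIVERGES

Diverges (p = 1/6 ≤ 1)


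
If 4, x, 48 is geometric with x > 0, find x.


GM = √(4×48) = √192 = 13.8564

GM = 13.8564


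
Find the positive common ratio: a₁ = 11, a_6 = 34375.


r^(n-1) = aₙ/a₁
r^5 = 34375/11 = 3125
r = 3125^(1/5)
= 5

r = 5


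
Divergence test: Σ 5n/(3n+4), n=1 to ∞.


lim(n→∞) 5n/(3n+4) = 5/3 = 5/3  (divide numerator and denominator by n)
lim aₙ = 5/3 ≠ 0 → series DIVERGES

Diverges (lim aₙ = 5/3 ≠ 0)


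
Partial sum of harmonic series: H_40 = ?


H_40 = 1/1 + 1/2 + 1/3 + ... + 1/40
= 2078178381193813/485721041551200
≈ 4.2785

H_40 = 2078178381193813/485721041551200 ≈ 4.2785


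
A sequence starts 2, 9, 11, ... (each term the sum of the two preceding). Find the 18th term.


Computing iteratively: 2, 9, 11, 20, 31, 51, 82, 133, 215, 348, 563, 911, ...
a_18 = 16347

a_18 = 16347


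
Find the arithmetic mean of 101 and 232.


AM = (101 + 232)/2 = 333/2 = 166.5

AM = 166.5


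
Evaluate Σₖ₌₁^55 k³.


n(n+1)/2 = 55×56/2 = 1540
Σk³ = 1540² = 2371600

Σk³ = 2371600


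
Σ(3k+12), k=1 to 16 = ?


Σ(3k+12) = 3·Σk + 12·n
= 3·136 + 12·16
= 408 + 192 = 600

Σ = 600


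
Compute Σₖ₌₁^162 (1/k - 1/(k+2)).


Telescoping with gap 2: two head and two tail terms survive.
= (1 + 1/2) - (1/163 + 1/164)
= 3/2 - 1/163 - 1/164 = 39771/26732

Sum = 39771/26732


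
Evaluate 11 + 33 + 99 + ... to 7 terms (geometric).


Sₙ = 11×(3^7 - 1)/(3 - 1)
= 11×(2187 - 1)/2
= 11×2186/2
= 12023

S_7 = 12023


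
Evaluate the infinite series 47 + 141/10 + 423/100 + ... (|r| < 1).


S∞ = a₁/(1-r) = 47/(1 - 3/10)
= 47/(7/10)
= 470/7

S∞ = 470/7


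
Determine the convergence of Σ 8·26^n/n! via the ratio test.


aₙ = 8·26^n/n!
a_{n+1}/aₙ = 26^(n+1)/(n+1)! × n!/26^n  (constant 8 cancels)
= 26/(n+1)
L = lim(n→∞) 26/(n+1) = 0
L < 1 → series CONVERGES

Converges (ratio test: L = 0 < 1)


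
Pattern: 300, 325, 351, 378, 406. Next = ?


Pattern: triangular numbers: n(n+1)/2
Terms: 300, 325, 351, 378, 406
Next term = 435

Next term = 435


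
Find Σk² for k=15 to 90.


Σₖ₌15^90 k² = Σₖ₌₁^90 k² − Σₖ₌₁^14 k²
= 90·91·181/6 − 14·15·29/6
= 247065 − 1015 = 246050

Σk² = 246050


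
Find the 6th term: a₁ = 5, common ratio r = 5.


aₙ = a₁·r^(n-1)
= 5×5^5
= 5×3125
= 15625

a_6 = 15625


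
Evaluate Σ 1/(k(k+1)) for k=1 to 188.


1/(k(k+1)) = 1/k - 1/(k+1) (partial fractions)
Telescoping: Σ = 1 - 1/189 = 188/189

Sum = 188/189


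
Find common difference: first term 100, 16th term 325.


d = (aₙ - a₁)/(n-1)
= (325 - 100)/(16-1)
= 225/15 = 15

d = 15


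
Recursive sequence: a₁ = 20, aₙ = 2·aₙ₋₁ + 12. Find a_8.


Computing step by step:
a_1 = 20
a_2 = 52
a_3 = 116
a_4 = 244
a_5 = 500
a_6 = 1012
a_7 = 2036
a_8 = 4084


a_8 = 4084


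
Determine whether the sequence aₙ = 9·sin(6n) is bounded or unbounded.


For all n, -1 ≤ sin(6n) ≤ 1, so -9 ≤ 9·sin(6n) ≤ 9
Lower bound: -9, Upper bound: 9
The sequence IS bounded

Bounded (-9 ≤ aₙ ≤ 9)


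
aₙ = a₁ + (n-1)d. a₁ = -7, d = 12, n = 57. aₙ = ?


aₙ = a₁ + (n-1)d
= -7 + (57-1)×12
= -7 + 672
= 665

a_57 = 665


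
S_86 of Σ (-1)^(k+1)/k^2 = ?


S = 1 - 1/4 + 1/9 - 1/16 + 1/25 - 1/36 + 1/49 - 1/64 ± ...
= 0.8224
(Full series converges to +π²/12 ≈ +0.8225)

S_86 = 0.8224


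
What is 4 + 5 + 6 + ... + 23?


Σₖ₌4^23 k = Σₖ₌₁^23 k − Σₖ₌₁^3 k
= 23·24/2 − 3·4/2
= 276 − 6 = 270

Σk = 270


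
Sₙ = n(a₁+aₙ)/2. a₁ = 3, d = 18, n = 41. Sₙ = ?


aₙ = 3 + (41-1)×18 = 723
Sₙ = n(a₁+aₙ)/2 = 41×(3+723)/2
= 41×726/2 = 14883

S_41 = 14883


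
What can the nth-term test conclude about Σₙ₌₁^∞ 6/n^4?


lim(n→∞) 6/n^4 = 0
lim aₙ = 0 → nth-term test is INCONCLUSIVE
(Need other tests; this is actually a convergent p-series with p=4 > 1)

Inconclusive (lim aₙ = 0; need another test)


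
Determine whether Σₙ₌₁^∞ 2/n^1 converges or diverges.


p-series test: Σ c/n^p converges if p > 1, diverges if p ≤ 1 (constant c > 0 doesn't affect convergence).
p = 1
1 ≤ 1 → DIVERGES

Diverges (p = 1 ≤ 1)


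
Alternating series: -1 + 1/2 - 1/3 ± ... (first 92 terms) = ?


S = -1 + 1/2 - 1/3 + 1/4 - 1/5 + 1/6 - 1/7 + 1/8 ± ...
= -0.6877
(Full series converges to -ln(2) ≈ -0.6931)

S_92 = -0.6877


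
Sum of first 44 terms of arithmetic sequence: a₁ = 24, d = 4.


aₙ = 24 + (44-1)×4 = 196
Sₙ = n(a₁+aₙ)/2 = 44×(24+196)/2
= 44×220/2 = 4840

S_44 = 4840


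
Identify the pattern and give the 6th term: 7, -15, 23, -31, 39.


Pattern: alternating sign, magnitude arithmetic (d=8)
Terms: 7, -15, 23, -31, 39
Next term = -47

Next term = -47


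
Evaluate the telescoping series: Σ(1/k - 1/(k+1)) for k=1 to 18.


Telescoping: adjacent terms cancel.
= 1/1 - 1/19
= 1 - 1/19 = 18/19

Sum = 18/19


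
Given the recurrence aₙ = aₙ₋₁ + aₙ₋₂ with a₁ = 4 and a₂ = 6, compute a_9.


Computing iteratively: 4, 6, 10, 16, 26, 42, 68, 110, 178
a_9 = 178

a_9 = 178


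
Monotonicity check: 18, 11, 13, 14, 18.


Differences: -7, 2, 1, 4
Difference at position 2 is +2 (> 0) but position 1 is -7 (< 0) — sequence both rises and falls
→ NOT monotonic

Not monotonic


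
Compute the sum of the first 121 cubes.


n(n+1)/2 = 121×122/2 = 7381
Σk³ = 7381² = 54479161

Σk³ = 54479161


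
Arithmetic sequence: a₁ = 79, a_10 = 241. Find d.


d = (aₙ - a₁)/(n-1)
= (241 - 79)/(10-1)
= 162/9 = 18

d = 18


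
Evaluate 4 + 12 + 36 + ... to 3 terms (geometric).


Sₙ = 4×(3^3 - 1)/(3 - 1)
= 4×(27 - 1)/2
= 4×26/2
= 52

S_3 = 52


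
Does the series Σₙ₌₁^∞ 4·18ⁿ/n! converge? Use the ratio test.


aₙ = 4·18^n/n!
a_{n+1}/aₙ = 18^(n+1)/(n+1)! × n!/18^n  (constant 4 cancels)
= 18/(n+1)
L = lim(n→∞) 18/(n+1) = 0
L < 1 → series CONVERGES

Converges (ratio test: L = 0 < 1)


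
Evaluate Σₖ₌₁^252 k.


n(n+1)/2 = 252×253/2 = 63756/2 = 31878

Σk = 31878


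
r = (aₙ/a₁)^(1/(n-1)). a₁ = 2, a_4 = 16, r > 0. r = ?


r^(n-1) = aₙ/a₁
r^3 = 16/2 = 8
r = 8^(1/3)
= 2

r = 2


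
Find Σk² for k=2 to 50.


Σₖ₌2^50 k² = Σₖ₌₁^50 k² − Σₖ₌₁^1 k²
= 50·51·101/6 − 1·2·3/6
= 42925 − 1 = 42924

Σk² = 42924


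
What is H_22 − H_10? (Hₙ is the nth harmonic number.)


Σₖ₌11^22 1/k = 1/11 + 1/12 + 1/13 + ... + 1/22
= 177351847/232792560
≈ 0.7618

Sum = 177351847/232792560 ≈ 0.7618


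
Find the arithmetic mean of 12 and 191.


AM = (12 + 191)/2 = 203/2 = 101.5

AM = 101.5


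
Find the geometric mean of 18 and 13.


GM = √(18×13) = √234 = 15.2971

GM = 15.2971


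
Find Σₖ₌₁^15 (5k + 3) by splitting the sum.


Σ(5k+3) = 5·Σk + 3·n
= 5·120 + 3·15
= 600 + 45 = 645

Σ = 645


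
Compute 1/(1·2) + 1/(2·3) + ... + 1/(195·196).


1/(k(k+1)) = 1/k - 1/(k+1) (partial fractions)
Telescoping: Σ = 1 - 1/196 = 195/196

Sum = 195/196


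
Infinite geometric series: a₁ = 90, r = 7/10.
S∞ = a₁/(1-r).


S∞ = a₁/(1-r) = 90/(1 - 7/10)
= 90/(3/10)
= 300

S∞ = 300


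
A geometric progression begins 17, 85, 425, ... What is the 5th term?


aₙ = a₁·r^(n-1)
= 17×5^4
= 17×625
= 10625

a_5 = 10625


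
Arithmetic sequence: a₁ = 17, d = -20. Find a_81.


aₙ = a₁ + (n-1)d
= 17 + (81-1)×-20
= 17 - 1600
= -1583

a_81 = -1583


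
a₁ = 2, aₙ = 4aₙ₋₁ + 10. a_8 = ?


Computing step by step:
a_1 = 2
a_2 = 18
a_3 = 82
a_4 = 338
a_5 = 1362
a_6 = 5458
a_7 = 21842
a_8 = 87378


a_8 = 87378


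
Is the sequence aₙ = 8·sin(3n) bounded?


For all n, -1 ≤ sin(3n) ≤ 1, so -8 ≤ 8·sin(3n) ≤ 8
Lower bound: -8, Upper bound: 8
The sequence IS bounded

Bounded (-8 ≤ aₙ ≤ 8)


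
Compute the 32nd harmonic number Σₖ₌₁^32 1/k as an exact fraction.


H_32 = 1/1 + 1/2 + 1/3 + ... + 1/32
= 586061125622639/144403552893600
≈ 4.0585

H_32 = 586061125622639/144403552893600 ≈ 4.0585


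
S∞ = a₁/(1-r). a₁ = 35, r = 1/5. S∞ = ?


S∞ = a₁/(1-r) = 35/(1 - 1/5)
= 35/(4/5)
= 175/4

S∞ = 175/4


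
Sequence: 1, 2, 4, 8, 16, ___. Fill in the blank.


Pattern: powers of 2: 2ⁿ
Terms: 1, 2, 4, 8, 16
Next term = 32

Next term = 32


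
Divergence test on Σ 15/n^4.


lim(n→∞) 15/n^4 = 0
lim aₙ = 0 → nth-term test is INCONCLUSIVE
(Need other tests; this is actually a convergent p-series with p=4 > 1)

Inconclusive (lim aₙ = 0; need another test)


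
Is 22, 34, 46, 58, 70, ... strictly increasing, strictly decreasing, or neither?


Differences: 12, 12, 12, 12
All differences > 0 → strictly INCREASING

Monotonically increasing


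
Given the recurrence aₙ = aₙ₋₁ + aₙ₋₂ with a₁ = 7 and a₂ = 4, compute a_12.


Computing iteratively: 7, 4, 11, 15, 26, 41, 67, 108, 175, 283, 458, 741
a_12 = 741

a_12 = 741


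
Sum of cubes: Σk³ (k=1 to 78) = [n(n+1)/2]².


n(n+1)/2 = 78×79/2 = 3081
Σk³ = 3081² = 9492561

Σk³ = 9492561


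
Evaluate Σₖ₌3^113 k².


Σₖ₌3^113 k² = Σₖ₌₁^113 k² − Σₖ₌₁^2 k²
= 113·114·227/6 − 2·3·5/6
= 487369 − 5 = 487364

Σk² = 487364


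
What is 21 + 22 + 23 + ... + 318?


Σₖ₌21^318 k = Σₖ₌₁^318 k − Σₖ₌₁^20 k
= 318·319/2 − 20·21/2
= 50721 − 210 = 50511

Σk = 50511


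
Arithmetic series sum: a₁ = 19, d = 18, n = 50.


aₙ = 19 + (50-1)×18 = 901
Sₙ = n(a₁+aₙ)/2 = 50×(19+901)/2
= 50×920/2 = 23000

S_50 = 23000


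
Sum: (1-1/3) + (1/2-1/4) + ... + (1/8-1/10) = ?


Telescoping with gap 2: two head and two tail terms survive.
= (1 + 1/2) - (1/9 + 1/10)
= 3/2 - 1/9 - 1/10 = 58/45

Sum = 58/45


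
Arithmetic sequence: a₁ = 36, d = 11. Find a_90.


aₙ = a₁ + (n-1)d
= 36 + (90-1)×11
= 36 + 979
= 1015

a_90 = 1015


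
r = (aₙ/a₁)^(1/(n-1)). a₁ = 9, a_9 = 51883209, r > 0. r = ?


r^(n-1) = aₙ/a₁
r^8 = 51883209/9 = 5764801
r = 5764801^(1/8)
= ±7; taking r > 0 gives r = 7

r = 7


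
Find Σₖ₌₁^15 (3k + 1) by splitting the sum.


Σ(3k+1) = 3·Σk + 1·n
= 3·120 + 1·15
= 360 + 15 = 375

Σ = 375


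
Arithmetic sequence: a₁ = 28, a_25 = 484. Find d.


d = (aₙ - a₁)/(n-1)
= (484 - 28)/(25-1)
= 456/24 = 19

d = 19


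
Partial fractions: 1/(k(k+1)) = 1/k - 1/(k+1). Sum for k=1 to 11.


1/(k(k+1)) = 1/k - 1/(k+1) (partial fractions)
Telescoping: Σ = 1 - 1/12 = 11/12

Sum = 11/12


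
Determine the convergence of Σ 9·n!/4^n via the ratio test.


aₙ = 9·n!/4^n
a_{n+1}/aₙ = (n+1)!/4^(n+1) × 4^n/n!  (constant 9 cancels)
= (n+1)/4
L = lim(n→∞) (n+1)/4 = ∞
L > 1 → series DIVERGES

Diverges (ratio test: L = ∞ > 1)


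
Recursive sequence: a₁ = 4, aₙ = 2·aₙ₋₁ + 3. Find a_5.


Computing step by step:
a_1 = 4
a_2 = 11
a_3 = 25
a_4 = 53
a_5 = 109


a_5 = 109


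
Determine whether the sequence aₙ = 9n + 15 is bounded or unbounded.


aₙ = 9n + 15 → as n→∞, aₙ→∞
No finite upper bound exists
The sequence is UNBOUNDED

Unbounded (aₙ → ∞ as n → ∞)


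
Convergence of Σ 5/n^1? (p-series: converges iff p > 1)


p-series test: Σ c/n^p converges if p > 1, diverges if p ≤ 1 (constant c > 0 doesn't affect convergence).
p = 1
1 ≤ 1 → DIVERGES

Diverges (p = 1 ≤ 1)


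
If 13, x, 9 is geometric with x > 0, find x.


GM = √(13×9) = √117 = 10.8167

GM = 10.8167


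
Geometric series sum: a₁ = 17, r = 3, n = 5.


Sₙ = 17×(3^5 - 1)/(3 - 1)
= 17×(243 - 1)/2
= 17×242/2
= 2057

S_5 = 2057


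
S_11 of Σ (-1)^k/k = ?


S = -1 + 1/2 - 1/3 + 1/4 - 1/5 + 1/6 - 1/7 + 1/8 ± ...
= -0.7365
(Full series converges to -ln(2) ≈ -0.6931)

S_11 = -0.7365


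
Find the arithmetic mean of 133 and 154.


AM = (133 + 154)/2 = 287/2 = 143.5

AM = 143.5


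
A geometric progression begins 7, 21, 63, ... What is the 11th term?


aₙ = a₁·r^(n-1)
= 7×3^10
= 7×59049
= 413343

a_11 = 413343


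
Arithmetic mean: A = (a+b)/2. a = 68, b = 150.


AM = (68 + 150)/2 = 218/2 = 109

AM = 109


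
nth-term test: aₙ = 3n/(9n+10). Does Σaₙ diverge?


lim(n→∞) 3n/(9n+10) = 3/9 = 1/3  (divide numerator and denominator by n)
lim aₙ = 1/3 ≠ 0 → series DIVERGES

Diverges (lim aₙ = 1/3 ≠ 0)


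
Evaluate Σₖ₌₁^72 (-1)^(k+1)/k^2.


S = 1 - 1/4 + 1/9 - 1/16 + 1/25 - 1/36 + 1/49 - 1/64 ± ...
= 0.8224
(Full series converges to +π²/12 ≈ +0.8225)

S_72 = 0.8224


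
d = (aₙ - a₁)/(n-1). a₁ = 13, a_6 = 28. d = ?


d = (aₙ - a₁)/(n-1)
= (28 - 13)/(6-1)
= 15/5 = 3

d = 3


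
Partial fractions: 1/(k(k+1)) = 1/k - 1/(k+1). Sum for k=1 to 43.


1/(k(k+1)) = 1/k - 1/(k+1) (partial fractions)
Telescoping: Σ = 1 - 1/44 = 43/44

Sum = 43/44


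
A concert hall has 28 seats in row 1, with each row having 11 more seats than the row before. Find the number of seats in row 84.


aₙ = a₁ + (n-1)d
= 28 + (84-1)×11
= 28 + 913
= 941

a_84 = 941


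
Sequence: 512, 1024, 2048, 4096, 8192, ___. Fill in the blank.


Pattern: powers of 2: 2ⁿ
Terms: 512, 1024, 2048, 4096, 8192
Next term = 16384

Next term = 16384


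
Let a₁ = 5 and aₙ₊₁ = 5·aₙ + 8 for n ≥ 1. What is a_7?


Computing step by step:
a_1 = 5
a_2 = 33
a_3 = 173
a_4 = 873
a_5 = 4373
a_6 = 21873
a_7 = 109373


a_7 = 109373


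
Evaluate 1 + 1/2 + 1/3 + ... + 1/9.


H_9 = 1/1 + 1/2 + 1/3 + 1/4 + 1/5 + 1/6 + 1/7 + 1/8 + 1/9
= 7129/2520
≈ 2.829

H_9 = 7129/2520 ≈ 2.829


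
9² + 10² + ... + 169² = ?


Σₖ₌9^169 k² = Σₖ₌₁^169 k² − Σₖ₌₁^8 k²
= 169·170·339/6 − 8·9·17/6
= 1623245 − 204 = 1623041

Σk² = 1623041


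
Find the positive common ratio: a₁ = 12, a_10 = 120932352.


r^(n-1) = aₙ/a₁
r^9 = 120932352/12 = 10077696
r = 10077696^(1/9)
= 6

r = 6


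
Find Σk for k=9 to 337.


Σₖ₌9^337 k = Σₖ₌₁^337 k − Σₖ₌₁^8 k
= 337·338/2 − 8·9/2
= 56953 − 36 = 56917

Σk = 56917


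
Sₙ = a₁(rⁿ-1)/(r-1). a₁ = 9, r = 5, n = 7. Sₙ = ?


Sₙ = 9×(5^7 - 1)/(5 - 1)
= 9×(78125 - 1)/4
= 9×78124/4
= 175779

S_7 = 175779


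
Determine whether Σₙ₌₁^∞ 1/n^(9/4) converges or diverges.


p-series test: Σ c/n^p converges if p > 1, diverges if p ≤ 1 (constant c > 0 doesn't affect convergence).
p = 9/4
9/4 > 1 → CONVERGES

Converges (p = 9/4 > 1)


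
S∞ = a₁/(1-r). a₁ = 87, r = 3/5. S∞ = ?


S∞ = a₁/(1-r) = 87/(1 - 3/5)
= 87/(2/5)
= 435/2

S∞ = 435/2


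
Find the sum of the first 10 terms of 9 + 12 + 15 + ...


aₙ = 9 + (10-1)×3 = 36
Sₙ = n(a₁+aₙ)/2 = 10×(9+36)/2
= 10×45/2 = 225

S_10 = 225


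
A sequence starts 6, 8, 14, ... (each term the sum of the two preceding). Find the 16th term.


Computing iteratively: 6, 8, 14, 22, 36, 58, 94, 152, 246, 398, 644, 1042, ...
a_16 = 7142

a_16 = 7142


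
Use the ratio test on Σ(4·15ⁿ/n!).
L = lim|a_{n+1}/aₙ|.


aₙ = 4·15^n/n!
a_{n+1}/aₙ = 15^(n+1)/(n+1)! × n!/15^n  (constant 4 cancels)
= 15/(n+1)
L = lim(n→∞) 15/(n+1) = 0
L < 1 → series CONVERGES

Converges (ratio test: L = 0 < 1)


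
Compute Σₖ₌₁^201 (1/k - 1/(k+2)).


Telescoping with gap 2: two head and two tail terms survive.
= (1 + 1/2) - (1/202 + 1/203)
= 3/2 - 1/202 - 1/203 = 30552/20503

Sum = 30552/20503


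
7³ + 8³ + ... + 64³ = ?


Σₖ₌7^64 k³ = [64·65/2]² − [6·7/2]²
= 4326400 − 441 = 4325959

Σk³ = 4325959


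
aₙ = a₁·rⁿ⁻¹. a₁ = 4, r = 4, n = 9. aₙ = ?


aₙ = a₁·r^(n-1)
= 4×4^8
= 4×65536
= 262144

a_9 = 262144


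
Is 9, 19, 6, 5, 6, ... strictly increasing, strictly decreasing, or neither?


Differences: 10, -13, -1, 1
Difference at position 1 is +10 (> 0) but position 2 is -13 (< 0) — sequence both rises and falls
→ NOT monotonic

Not monotonic


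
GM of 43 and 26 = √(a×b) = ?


GM = √(43×26) = √1118 = 33.4365

GM = 33.4365


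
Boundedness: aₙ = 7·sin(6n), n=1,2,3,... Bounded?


For all n, -1 ≤ sin(6n) ≤ 1, so -7 ≤ 7·sin(6n) ≤ 7
Lower bound: -7, Upper bound: 7
The sequence IS bounded

Bounded (-7 ≤ aₙ ≤ 7)


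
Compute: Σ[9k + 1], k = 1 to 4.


Σ(9k+1) = 9·Σk + 1·n
= 9·10 + 1·4
= 90 + 4 = 94

Σ = 94


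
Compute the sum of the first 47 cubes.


n(n+1)/2 = 47×48/2 = 1128
Σk³ = 1128² = 1272384

Σk³ = 1272384


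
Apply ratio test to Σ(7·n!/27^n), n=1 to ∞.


aₙ = 7·n!/27^n
a_{n+1}/aₙ = (n+1)!/27^(n+1) × 27^n/n!  (constant 7 cancels)
= (n+1)/27
L = lim(n→∞) (n+1)/27 = ∞
L > 1 → series DIVERGES

Diverges (ratio test: L = ∞ > 1)


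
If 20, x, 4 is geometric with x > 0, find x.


GM = √(20×4) = √80 = 8.9443

GM = 8.9443


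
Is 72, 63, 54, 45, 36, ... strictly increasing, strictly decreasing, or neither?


Differences: -9, -9, -9, -9
All differences < 0 → strictly DECREASING

Monotonically decreasing


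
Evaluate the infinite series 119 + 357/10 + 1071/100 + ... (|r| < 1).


S∞ = a₁/(1-r) = 119/(1 - 3/10)
= 119/(7/10)
= 170

S∞ = 170


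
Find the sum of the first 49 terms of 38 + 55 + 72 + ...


aₙ = 38 + (49-1)×17 = 854
Sₙ = n(a₁+aₙ)/2 = 49×(38+854)/2
= 49×892/2 = 21854

S_49 = 21854


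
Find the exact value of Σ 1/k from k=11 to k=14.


Σₖ₌11^14 1/k = 1/11 + 1/12 + 1/13 + 1/14
= 3875/12012
≈ 0.3226

Sum = 3875/12012 ≈ 0.3226


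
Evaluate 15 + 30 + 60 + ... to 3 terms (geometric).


Sₙ = 15×(2^3 - 1)/(2 - 1)
= 15×(8 - 1)/1
= 15×7/1
= 105

S_3 = 105


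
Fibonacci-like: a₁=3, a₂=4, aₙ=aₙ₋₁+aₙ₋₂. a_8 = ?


Computing iteratively: 3, 4, 7, 11, 18, 29, 47, 76
a_8 = 76

a_8 = 76


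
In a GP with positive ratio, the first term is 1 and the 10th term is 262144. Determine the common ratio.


r^(n-1) = aₙ/a₁
r^9 = 262144/1 = 262144
r = 262144^(1/9)
= 4

r = 4


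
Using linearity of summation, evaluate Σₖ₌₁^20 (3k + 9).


Σ(3k+9) = 3·Σk + 9·n
= 3·210 + 9·20
= 630 + 180 = 810

Σ = 810


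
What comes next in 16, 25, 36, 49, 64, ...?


Pattern: perfect squares: n²
Terms: 16, 25, 36, 49, 64
Next term = 81

Next term = 81


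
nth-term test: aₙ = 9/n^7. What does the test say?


lim(n→∞) 9/n^7 = 0
lim aₙ = 0 → nth-term test is INCONCLUSIVE
(Need other tests; this is actually a convergent p-series with p=7 > 1)

Inconclusive (lim aₙ = 0; need another test)


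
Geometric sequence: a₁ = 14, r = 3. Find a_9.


aₙ = a₁·r^(n-1)
= 14×3^8
= 14×6561
= 91854

a_9 = 91854


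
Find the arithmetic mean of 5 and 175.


AM = (5 + 175)/2 = 180/2 = 90

AM = 90


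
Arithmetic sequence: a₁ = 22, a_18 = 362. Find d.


d = (aₙ - a₁)/(n-1)
= (362 - 22)/(18-1)
= 340/17 = 20

d = 20


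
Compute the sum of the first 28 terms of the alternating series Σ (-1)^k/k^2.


S = -1 + 1/4 - 1/9 + 1/16 - 1/25 + 1/36 - 1/49 + 1/64 ± ...
= -0.8219
(Full series converges to -π²/12 ≈ -0.8225)

S_28 = -0.8219


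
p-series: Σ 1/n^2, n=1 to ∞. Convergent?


p-series test: Σ c/n^p converges if p > 1, diverges if p ≤ 1 (constant c > 0 doesn't affect convergence).
p = 2
2 > 1 → CONVERGES

Converges (p = 2 > 1)


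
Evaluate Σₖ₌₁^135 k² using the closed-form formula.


n = 135
n(n+1)(2n+1)/6 = 135×136×271/6
= 4975560/6 = 829260

Σk² = 829260


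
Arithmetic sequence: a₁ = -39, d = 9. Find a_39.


aₙ = a₁ + (n-1)d
= -39 + (39-1)×9
= -39 + 342
= 303

a_39 = 303


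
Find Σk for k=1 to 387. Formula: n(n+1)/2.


n(n+1)/2 = 387×388/2 = 150156/2 = 75078

Σk = 75078


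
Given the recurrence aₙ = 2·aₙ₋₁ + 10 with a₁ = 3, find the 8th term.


Computing step by step:
a_1 = 3
a_2 = 16
a_3 = 42
a_4 = 94
a_5 = 198
a_6 = 406
a_7 = 822
a_8 = 1654


a_8 = 1654


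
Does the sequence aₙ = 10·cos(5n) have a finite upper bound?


For all n, -1 ≤ cos(5n) ≤ 1, so -10 ≤ 10·cos(5n) ≤ 10
Lower bound: -10, Upper bound: 10
The sequence IS bounded

Bounded (-10 ≤ aₙ ≤ 10)


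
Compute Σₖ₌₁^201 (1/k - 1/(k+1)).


Telescoping: adjacent terms cancel.
= 1/1 - 1/202
= 1 - 1/202 = 201/202

Sum = 201/202


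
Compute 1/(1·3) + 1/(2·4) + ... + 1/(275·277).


1/(k(k+2)) = (1/2)·(1/k - 1/(k+2)) (partial fractions)
Telescoping: Σ = (1/2)·(1 + 1/2 - 1/276 - 1/277) = 114125/152904

Sum = 114125/152904


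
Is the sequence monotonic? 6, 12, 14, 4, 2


Differences: 6, 2, -10, -2
Difference at position 1 is +6 (> 0) but position 3 is -10 (< 0) — sequence both rises and falls
→ NOT monotonic

Not monotonic


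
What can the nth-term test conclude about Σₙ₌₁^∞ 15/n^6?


lim(n→∞) 15/n^6 = 0
lim aₙ = 0 → nth-term test is INCONCLUSIVE
(Need other tests; this is actually a convergent p-series with p=6 > 1)

Inconclusive (lim aₙ = 0; need another test)


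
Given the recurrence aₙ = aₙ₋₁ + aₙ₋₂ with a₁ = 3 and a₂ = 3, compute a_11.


Computing iteratively: 3, 3, 6, 9, 15, 24, 39, 63, 102, 165, 267
a_11 = 267

a_11 = 267


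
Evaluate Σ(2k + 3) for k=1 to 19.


Σ(2k+3) = 2·Σk + 3·n
= 2·190 + 3·19
= 380 + 57 = 437

Σ = 437


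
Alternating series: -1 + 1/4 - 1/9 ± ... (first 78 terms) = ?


S = -1 + 1/4 - 1/9 + 1/16 - 1/25 + 1/36 - 1/49 + 1/64 ± ...
= -0.8224
(Full series converges to -π²/12 ≈ -0.8225)

S_78 = -0.8224


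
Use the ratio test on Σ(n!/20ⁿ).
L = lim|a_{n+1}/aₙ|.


aₙ = n!/20^n
a_{n+1}/aₙ = (n+1)!/20^(n+1) × 20^n/n!
= (n+1)/20
L = lim(n→∞) (n+1)/20 = ∞
L > 1 → series DIVERGES

Diverges (ratio test: L = ∞ > 1)


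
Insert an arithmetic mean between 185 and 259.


AM = (185 + 259)/2 = 444/2 = 222

AM = 222


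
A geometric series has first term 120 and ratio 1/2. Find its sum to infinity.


S∞ = a₁/(1-r) = 120/(1 - 1/2)
= 120/(1/2)
= 240

S∞ = 240


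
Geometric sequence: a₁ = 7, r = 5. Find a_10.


aₙ = a₁·r^(n-1)
= 7×5^9
= 7×1953125
= 13671875

a_10 = 13671875


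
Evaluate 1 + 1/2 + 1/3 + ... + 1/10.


H_10 = 1/1 + 1/2 + 1/3 + 1/4 + 1/5 + 1/6 + 1/7 + 1/8 + 1/9 + 1/10
= 7381/2520
≈ 2.929

H_10 = 7381/2520 ≈ 2.929


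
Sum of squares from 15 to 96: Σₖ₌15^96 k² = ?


Σₖ₌15^96 k² = Σₖ₌₁^96 k² − Σₖ₌₁^14 k²
= 96·97·193/6 − 14·15·29/6
= 299536 − 1015 = 298521

Σk² = 298521


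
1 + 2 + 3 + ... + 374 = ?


n(n+1)/2 = 374×375/2 = 140250/2 = 70125

Σk = 70125


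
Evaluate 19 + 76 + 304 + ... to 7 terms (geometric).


Sₙ = 19×(4^7 - 1)/(4 - 1)
= 19×(16384 - 1)/3
= 19×16383/3
= 103759

S_7 = 103759


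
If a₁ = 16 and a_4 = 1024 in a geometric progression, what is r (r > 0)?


r^(n-1) = aₙ/a₁
r^3 = 1024/16 = 64
r = 64^(1/3)
= 4

r = 4


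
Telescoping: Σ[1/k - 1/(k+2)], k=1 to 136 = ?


Telescoping with gap 2: two head and two tail terms survive.
= (1 + 1/2) - (1/137 + 1/138)
= 3/2 - 1/137 - 1/138 = 14042/9453

Sum = 14042/9453


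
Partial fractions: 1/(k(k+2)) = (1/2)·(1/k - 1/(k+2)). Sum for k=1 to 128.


1/(k(k+2)) = (1/2)·(1/k - 1/(k+2)) (partial fractions)
Telescoping: Σ = (1/2)·(1 + 1/2 - 1/129 - 1/130) = 6224/8385

Sum = 6224/8385


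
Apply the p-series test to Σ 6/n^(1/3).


p-series test: Σ c/n^p converges if p > 1, diverges if p ≤ 1 (constant c > 0 doesn't affect convergence).
p = 1/3
1/3 ≤ 1 → DIVERGES

Diverges (p = 1/3 ≤ 1)


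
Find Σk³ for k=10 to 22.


Σₖ₌10^22 k³ = [22·23/2]² − [9·10/2]²
= 64009 − 2025 = 61984

Σk³ = 61984


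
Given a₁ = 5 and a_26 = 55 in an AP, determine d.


d = (aₙ - a₁)/(n-1)
= (55 - 5)/(26-1)
= 50/25 = 2

d = 2


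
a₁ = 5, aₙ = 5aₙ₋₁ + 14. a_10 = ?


Computing step by step:
a_1 = 5
a_2 = 39
a_3 = 209
a_4 = 1059
a_5 = 5309
a_6 = 26559
a_7 = 132809
a_8 = 664059
a_9 = 3320309
a_10 = 16601559


a_10 = 16601559


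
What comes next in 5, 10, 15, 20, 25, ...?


Pattern: arithmetic (d=5)
Terms: 5, 10, 15, 20, 25
Next term = 30

Next term = 30


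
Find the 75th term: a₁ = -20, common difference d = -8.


aₙ = a₁ + (n-1)d
= -20 + (75-1)×-8
= -20 - 592
= -612

a_75 = -612


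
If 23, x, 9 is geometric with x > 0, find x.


GM = √(23×9) = √207 = 14.3875

GM = 14.3875


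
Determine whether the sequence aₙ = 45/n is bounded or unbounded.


a₁ = 45, a₂ = 45/2, a₃ = 45/3, ...
0 < aₙ ≤ 45 for all n ≥ 1
Lower bound: 0, Upper bound: 45
The sequence IS bounded

Bounded (0 < aₙ ≤ 45)


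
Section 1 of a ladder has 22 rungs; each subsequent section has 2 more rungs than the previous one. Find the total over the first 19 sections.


aₙ = 22 + (19-1)×2 = 58
Sₙ = n(a₁+aₙ)/2 = 19×(22+58)/2
= 19×80/2 = 760

S_19 = 760


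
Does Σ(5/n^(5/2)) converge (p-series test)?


p-series test: Σ c/n^p converges if p > 1, diverges if p ≤ 1 (constant c > 0 doesn't affect convergence).
p = 5/2
5/2 > 1 → CONVERGES

Converges (p = 5/2 > 1)


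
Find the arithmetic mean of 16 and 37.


AM = (16 + 37)/2 = 53/2 = 26.5

AM = 26.5


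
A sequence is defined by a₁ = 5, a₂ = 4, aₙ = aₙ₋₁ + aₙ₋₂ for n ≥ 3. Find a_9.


Computing iteratively: 5, 4, 9, 13, 22, 35, 57, 92, 149
a_9 = 149

a_9 = 149


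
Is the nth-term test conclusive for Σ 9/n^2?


lim(n→∞) 9/n^2 = 0
lim aₙ = 0 → nth-term test is INCONCLUSIVE
(Need other tests; this is actually a convergent p-series with p=2 > 1)

Inconclusive (lim aₙ = 0; need another test)


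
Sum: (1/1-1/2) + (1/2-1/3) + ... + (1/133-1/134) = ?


Telescoping: adjacent terms cancel.
= 1/1 - 1/134
= 1 - 1/134 = 133/134

Sum = 133/134


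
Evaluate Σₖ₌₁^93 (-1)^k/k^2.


S = -1 + 1/4 - 1/9 + 1/16 - 1/25 + 1/36 - 1/49 + 1/64 ± ...
= -0.8225
(Full series converges to -π²/12 ≈ -0.8225)

S_93 = -0.8225


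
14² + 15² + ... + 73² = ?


Σₖ₌14^73 k² = Σₖ₌₁^73 k² − Σₖ₌₁^13 k²
= 73·74·147/6 − 13·14·27/6
= 132349 − 819 = 131530

Σk² = 131530


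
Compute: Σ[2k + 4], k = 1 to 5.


Σ(2k+4) = 2·Σk + 4·n
= 2·15 + 4·5
= 30 + 20 = 50

Σ = 50


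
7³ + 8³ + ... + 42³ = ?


Σₖ₌7^42 k³ = [42·43/2]² − [6·7/2]²
= 815409 − 441 = 814968

Σk³ = 814968


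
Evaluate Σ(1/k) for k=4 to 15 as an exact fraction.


Σₖ₌4^15 1/k = 1/4 + 1/5 + 1/6 + ... + 1/15
= 535097/360360
≈ 1.4849

Sum = 535097/360360 ≈ 1.4849


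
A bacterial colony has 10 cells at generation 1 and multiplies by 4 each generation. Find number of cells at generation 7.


aₙ = a₁·r^(n-1)
= 10×4^6
= 10×4096
= 40960

a_7 = 40960


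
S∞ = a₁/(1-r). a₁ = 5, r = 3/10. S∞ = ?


S∞ = a₁/(1-r) = 5/(1 - 3/10)
= 5/(7/10)
= 50/7

S∞ = 50/7


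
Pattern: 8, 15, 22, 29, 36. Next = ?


Pattern: arithmetic (d=7)
Terms: 8, 15, 22, 29, 36
Next term = 43

Next term = 43


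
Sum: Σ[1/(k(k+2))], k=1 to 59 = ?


1/(k(k+2)) = (1/2)·(1/k - 1/(k+2)) (partial fractions)
Telescoping: Σ = (1/2)·(1 + 1/2 - 1/60 - 1/61) = 5369/7320

Sum = 5369/7320


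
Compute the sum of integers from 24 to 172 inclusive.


Σₖ₌24^172 k = Σₖ₌₁^172 k − Σₖ₌₁^23 k
= 172·173/2 − 23·24/2
= 14878 − 276 = 14602

Σk = 14602


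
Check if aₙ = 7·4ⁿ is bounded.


aₙ = 7·4ⁿ → as n→∞, aₙ→∞ (since base 4 > 1)
No finite upper bound exists
The sequence is UNBOUNDED

Unbounded (aₙ → ∞ as n → ∞)


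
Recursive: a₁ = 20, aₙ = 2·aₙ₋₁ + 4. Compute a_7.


Computing step by step:
a_1 = 20
a_2 = 44
a_3 = 92
a_4 = 188
a_5 = 380
a_6 = 764
a_7 = 1532


a_7 = 1532


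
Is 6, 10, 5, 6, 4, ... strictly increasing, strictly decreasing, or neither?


Differences: 4, -5, 1, -2
Difference at position 1 is +4 (> 0) but position 2 is -5 (< 0) — sequence both rises and falls
→ NOT monotonic

Not monotonic


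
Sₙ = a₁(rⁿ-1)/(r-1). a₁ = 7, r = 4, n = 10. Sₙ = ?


Sₙ = 7×(4^10 - 1)/(4 - 1)
= 7×(1048576 - 1)/3
= 7×1048575/3
= 2446675

S_10 = 2446675


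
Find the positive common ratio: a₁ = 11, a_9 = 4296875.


r^(n-1) = aₙ/a₁
r^8 = 4296875/11 = 390625
r = 390625^(1/8)
= ±5; taking r > 0 gives r = 5

r = 5


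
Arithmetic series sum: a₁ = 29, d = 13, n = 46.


aₙ = 29 + (46-1)×13 = 614
Sₙ = n(a₁+aₙ)/2 = 46×(29+614)/2
= 46×643/2 = 14789

S_46 = 14789


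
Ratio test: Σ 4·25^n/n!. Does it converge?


aₙ = 4·25^n/n!
a_{n+1}/aₙ = 25^(n+1)/(n+1)! × n!/25^n  (constant 4 cancels)
= 25/(n+1)
L = lim(n→∞) 25/(n+1) = 0
L < 1 → series CONVERGES

Converges (ratio test: L = 0 < 1)


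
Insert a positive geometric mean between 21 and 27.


GM = √(21×27) = √567 = 23.8118

GM = 23.8118


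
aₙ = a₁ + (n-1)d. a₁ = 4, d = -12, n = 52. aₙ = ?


aₙ = a₁ + (n-1)d
= 4 + (52-1)×-12
= 4 - 612
= -608

a_52 = -608


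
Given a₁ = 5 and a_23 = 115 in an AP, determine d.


d = (aₙ - a₁)/(n-1)
= (115 - 5)/(23-1)
= 110/22 = 5

d = 5


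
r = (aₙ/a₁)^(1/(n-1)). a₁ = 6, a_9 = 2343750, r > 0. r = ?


r^(n-1) = aₙ/a₁
r^8 = 2343750/6 = 390625
r = 390625^(1/8)
= ±5; taking r > 0 gives r = 5

r = 5


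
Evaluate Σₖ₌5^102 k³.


Σₖ₌5^102 k³ = [102·103/2]² − [4·5/2]²
= 27594009 − 100 = 27593909

Σk³ = 27593909


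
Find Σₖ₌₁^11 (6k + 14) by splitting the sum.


Σ(6k+14) = 6·Σk + 14·n
= 6·66 + 14·11
= 396 + 154 = 550

Σ = 550


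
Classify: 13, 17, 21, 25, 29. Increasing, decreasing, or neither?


Differences: 4, 4, 4, 4
All differences > 0 → strictly INCREASING

Monotonically increasing


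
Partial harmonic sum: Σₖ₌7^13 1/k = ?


Σₖ₌7^13 1/k = 1/7 + 1/8 + 1/9 + 1/10 + 1/11 + 1/12 + 1/13
= 263111/360360
≈ 0.7301

Sum = 263111/360360 ≈ 0.7301


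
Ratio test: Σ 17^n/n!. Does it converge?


aₙ = 17^n/n!
a_{n+1}/aₙ = 17^(n+1)/(n+1)! × n!/17^n
= 17/(n+1)
L = lim(n→∞) 17/(n+1) = 0
L < 1 → series CONVERGES

Converges (ratio test: L = 0 < 1)


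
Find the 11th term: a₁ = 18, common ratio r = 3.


aₙ = a₁·r^(n-1)
= 18×3^10
= 18×59049
= 1062882

a_11 = 1062882


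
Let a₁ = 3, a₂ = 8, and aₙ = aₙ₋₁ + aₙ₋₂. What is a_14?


Computing iteratively: 3, 8, 11, 19, 30, 49, 79, 128, 207, 335, 542, 877, ...
a_14 = 2296

a_14 = 2296


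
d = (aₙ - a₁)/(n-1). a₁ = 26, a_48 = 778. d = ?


d = (aₙ - a₁)/(n-1)
= (778 - 26)/(48-1)
= 752/47 = 16

d = 16


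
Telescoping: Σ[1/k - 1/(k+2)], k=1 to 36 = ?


Telescoping with gap 2: two head and two tail terms survive.
= (1 + 1/2) - (1/37 + 1/38)
= 3/2 - 1/37 - 1/38 = 1017/703

Sum = 1017/703


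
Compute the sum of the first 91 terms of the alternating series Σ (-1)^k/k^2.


S = -1 + 1/4 - 1/9 + 1/16 - 1/25 + 1/36 - 1/49 + 1/64 ± ...
= -0.8225
(Full series converges to -π²/12 ≈ -0.8225)

S_91 = -0.8225


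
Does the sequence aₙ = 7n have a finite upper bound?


aₙ = 7n → as n→∞, aₙ→∞
No finite upper bound exists
The sequence is UNBOUNDED

Unbounded (aₙ → ∞ as n → ∞)


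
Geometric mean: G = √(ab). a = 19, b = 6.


GM = √(19×6) = √114 = 10.6771

GM = 10.6771


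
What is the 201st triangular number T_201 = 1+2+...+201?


n(n+1)/2 = 201×202/2 = 40602/2 = 20301

Σk = 20301


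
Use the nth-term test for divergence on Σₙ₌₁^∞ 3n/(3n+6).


lim(n→∞) 3n/(3n+6) = 3/3 = 1  (divide numerator and denominator by n)
lim aₙ = 1 ≠ 0 → series DIVERGES

Diverges (lim aₙ = 1 ≠ 0)


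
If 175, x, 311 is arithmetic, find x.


AM = (175 + 311)/2 = 486/2 = 243

AM = 243


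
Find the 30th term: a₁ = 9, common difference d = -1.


aₙ = a₁ + (n-1)d
= 9 + (30-1)×-1
= 9 - 29
= -20

a_30 = -20


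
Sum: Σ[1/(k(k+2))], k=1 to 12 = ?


1/(k(k+2)) = (1/2)·(1/k - 1/(k+2)) (partial fractions)
Telescoping: Σ = (1/2)·(1 + 1/2 - 1/13 - 1/14) = 123/182

Sum = 123/182


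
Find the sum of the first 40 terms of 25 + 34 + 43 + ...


aₙ = 25 + (40-1)×9 = 376
Sₙ = n(a₁+aₙ)/2 = 40×(25+376)/2
= 40×401/2 = 8020

S_40 = 8020


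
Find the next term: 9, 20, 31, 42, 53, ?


Pattern: arithmetic (d=11)
Terms: 9, 20, 31, 42, 53
Next term = 64

Next term = 64


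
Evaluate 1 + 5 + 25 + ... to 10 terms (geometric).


Sₙ = 1×(5^10 - 1)/(5 - 1)
= 1×(9765625 - 1)/4
= 1×9765624/4
= 2441406

S_10 = 2441406


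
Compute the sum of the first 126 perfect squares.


n = 126
n(n+1)(2n+1)/6 = 126×127×253/6
= 4048506/6 = 674751

Σk² = 674751


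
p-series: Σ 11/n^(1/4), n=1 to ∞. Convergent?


p-series test: Σ c/n^p converges if p > 1, diverges if p ≤ 1 (constant c > 0 doesn't affect convergence).
p = 1/4
1/4 ≤ 1 → DIVERGES

Diverges (p = 1/4 ≤ 1)


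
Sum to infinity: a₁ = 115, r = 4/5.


S∞ = a₁/(1-r) = 115/(1 - 4/5)
= 115/(1/5)
= 575

S∞ = 575


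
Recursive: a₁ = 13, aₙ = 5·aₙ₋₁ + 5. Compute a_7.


Computing step by step:
a_1 = 13
a_2 = 70
a_3 = 355
a_4 = 1780
a_5 = 8905
a_6 = 44530
a_7 = 222655


a_7 = 222655


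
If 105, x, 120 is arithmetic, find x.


AM = (105 + 120)/2 = 225/2 = 112.5

AM = 112.5


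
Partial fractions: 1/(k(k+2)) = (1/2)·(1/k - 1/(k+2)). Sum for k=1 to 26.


1/(k(k+2)) = (1/2)·(1/k - 1/(k+2)) (partial fractions)
Telescoping: Σ = (1/2)·(1 + 1/2 - 1/27 - 1/28) = 1079/1512

Sum = 1079/1512


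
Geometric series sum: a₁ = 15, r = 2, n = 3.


Sₙ = 15×(2^3 - 1)/(2 - 1)
= 15×(8 - 1)/1
= 15×7/1
= 105

S_3 = 105


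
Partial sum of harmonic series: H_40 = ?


H_40 = 1/1 + 1/2 + 1/3 + ... + 1/40
= 2078178381193813/485721041551200
≈ 4.2785

H_40 = 2078178381193813/485721041551200 ≈ 4.2785


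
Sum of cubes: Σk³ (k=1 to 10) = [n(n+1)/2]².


n(n+1)/2 = 10×11/2 = 55
Σk³ = 55² = 3025

Σk³ = 3025
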